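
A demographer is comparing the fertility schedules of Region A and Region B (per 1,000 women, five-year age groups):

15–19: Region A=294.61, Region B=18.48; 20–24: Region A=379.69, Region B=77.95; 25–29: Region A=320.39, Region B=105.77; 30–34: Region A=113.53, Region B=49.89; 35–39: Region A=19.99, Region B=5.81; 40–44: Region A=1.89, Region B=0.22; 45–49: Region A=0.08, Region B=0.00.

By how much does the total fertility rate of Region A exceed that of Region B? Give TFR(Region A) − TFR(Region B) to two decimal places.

Region A:
  Sum of ASFRs = 294.61 + 379.69 + 320.39 + 113.53 + 19.99 + 1.89 + 0.08 = 1130.18
  TFR = 5 × 1130.18 / 1000 = 5.6509
Region B:
  Sum of ASFRs = 18.48 + 77.95 + 105.77 + 49.89 + 5.81 + 0.22 + 0.00 = 258.12
  TFR = 5 × 258.12 / 1000 = 1.2906
Difference = 5.6509 − 1.2906 = 4.3603

4.36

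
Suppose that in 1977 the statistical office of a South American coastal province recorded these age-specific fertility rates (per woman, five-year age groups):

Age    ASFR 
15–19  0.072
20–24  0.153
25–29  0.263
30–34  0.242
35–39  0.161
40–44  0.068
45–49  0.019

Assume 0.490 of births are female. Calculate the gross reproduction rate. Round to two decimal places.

Proportion female at birth = 0.490.
Sum of ASFRs = 0.072 + 0.153 + 0.263 + 0.242 + 0.161 + 0.068 + 0.019 = 0.978
TFR = 5 × 0.978 = 4.89
GRR = 0.490 × 4.89 = 2.39610

2.40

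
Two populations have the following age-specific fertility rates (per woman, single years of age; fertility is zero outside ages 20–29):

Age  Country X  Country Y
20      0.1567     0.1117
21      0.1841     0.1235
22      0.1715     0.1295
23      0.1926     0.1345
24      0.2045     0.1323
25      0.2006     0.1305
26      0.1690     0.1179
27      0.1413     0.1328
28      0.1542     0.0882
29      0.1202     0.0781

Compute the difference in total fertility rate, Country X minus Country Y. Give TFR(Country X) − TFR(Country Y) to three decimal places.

0.516

Country X:
  Sum of ASFRs = 0.1567 + 0.1841 + 0.1715 + 0.1926 + 0.2045 + 0.2006 + 0.1690 + 0.1413 + 0.1542 + 0.1202 = 1.6947
  TFR = 1.6947
Country Y:
  Sum of ASFRs = 0.1117 + 0.1235 + 0.1295 + 0.1345 + 0.1323 + 0.1305 + 0.1179 + 0.1328 + 0.0882 + 0.0781 = 1.1790
  TFR = 1.179
Difference = 1.6947 − 1.179 = 0.5157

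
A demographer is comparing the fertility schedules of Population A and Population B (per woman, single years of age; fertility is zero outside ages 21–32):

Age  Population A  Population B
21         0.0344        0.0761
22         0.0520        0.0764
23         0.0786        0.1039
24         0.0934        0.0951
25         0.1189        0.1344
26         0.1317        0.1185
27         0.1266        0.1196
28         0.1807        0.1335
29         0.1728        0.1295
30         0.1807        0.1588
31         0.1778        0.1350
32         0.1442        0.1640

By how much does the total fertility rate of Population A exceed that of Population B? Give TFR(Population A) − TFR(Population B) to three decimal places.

0.047

Population A:
  Sum of ASFRs = 0.0344 + 0.0520 + 0.0786 + 0.0934 + 0.1189 + 0.1317 + 0.1266 + 0.1807 + 0.1728 + 0.1807 + 0.1778 + 0.1442 = 1.4918
  TFR = 1.4918
Population B:
  Sum of ASFRs = 0.0761 + 0.0764 + 0.1039 + 0.0951 + 0.1344 + 0.1185 + 0.1196 + 0.1335 + 0.1295 + 0.1588 + 0.1350 + 0.1640 = 1.4448
  TFR = 1.4448
Difference = 1.4918 − 1.4448 = 0.047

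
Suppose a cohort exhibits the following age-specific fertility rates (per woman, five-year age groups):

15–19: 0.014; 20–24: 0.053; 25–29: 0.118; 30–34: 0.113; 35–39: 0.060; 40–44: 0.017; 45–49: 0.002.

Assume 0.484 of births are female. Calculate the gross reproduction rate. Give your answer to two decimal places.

Proportion female at birth = 0.484.
Sum of ASFRs = 0.014 + 0.053 + 0.118 + 0.113 + 0.060 + 0.017 + 0.002 = 0.377
TFR = 5 × 0.377 = 1.885
GRR = 0.484 × 1.885 = 0.91234

0.91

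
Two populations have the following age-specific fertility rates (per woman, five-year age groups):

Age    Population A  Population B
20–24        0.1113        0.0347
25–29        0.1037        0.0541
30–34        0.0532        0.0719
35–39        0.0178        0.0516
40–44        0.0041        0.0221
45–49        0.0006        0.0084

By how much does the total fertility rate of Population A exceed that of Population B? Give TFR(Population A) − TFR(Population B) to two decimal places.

0.24

Population A:
  Sum of ASFRs = 0.1113 + 0.1037 + 0.0532 + 0.0178 + 0.0041 + 0.0006 = 0.2907
  TFR = 5 × 0.2907 = 1.4535
Population B:
  Sum of ASFRs = 0.0347 + 0.0541 + 0.0719 + 0.0516 + 0.0221 + 0.0084 = 0.2428
  TFR = 5 × 0.2428 = 1.214
Difference = 1.4535 − 1.214 = 0.2395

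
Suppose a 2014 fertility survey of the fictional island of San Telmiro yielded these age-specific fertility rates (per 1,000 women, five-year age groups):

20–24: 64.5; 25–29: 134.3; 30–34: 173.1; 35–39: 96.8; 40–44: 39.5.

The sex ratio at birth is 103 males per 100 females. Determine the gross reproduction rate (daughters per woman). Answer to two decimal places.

1.25

Proportion female at birth = 100 / (100 + 103) = 0.49261.
Sum of ASFRs = 64.5 + 134.3 + 173.1 + 96.8 + 39.5 = 508.2
TFR = 5 × 508.2 / 1000 = 2.541
GRR = 0.49261 × 2.541 = 1.25172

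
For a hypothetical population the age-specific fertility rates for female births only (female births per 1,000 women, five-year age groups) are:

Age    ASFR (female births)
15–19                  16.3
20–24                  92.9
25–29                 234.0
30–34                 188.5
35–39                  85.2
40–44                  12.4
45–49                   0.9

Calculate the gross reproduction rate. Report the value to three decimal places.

3.151

Sum of female ASFRs = 16.3 + 92.9 + 234.0 + 188.5 + 85.2 + 12.4 + 0.9 = 630.2
GRR = 5 × 630.2 / 1000 = 3.151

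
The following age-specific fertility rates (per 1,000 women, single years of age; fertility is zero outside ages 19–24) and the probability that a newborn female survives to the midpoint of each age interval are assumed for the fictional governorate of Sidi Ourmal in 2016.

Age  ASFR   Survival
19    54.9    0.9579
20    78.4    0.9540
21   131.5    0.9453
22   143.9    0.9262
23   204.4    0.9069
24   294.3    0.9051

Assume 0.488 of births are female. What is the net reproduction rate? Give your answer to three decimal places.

0.408

Proportion female at birth = 0.488.
Survival-weighted fertility by age (1·fₓ·Sₓ):
  19: 1 × 54.9/1000 × 0.9579 = 0.05259
  20: 1 × 78.4/1000 × 0.9540 = 0.07479
  21: 1 × 131.5/1000 × 0.9453 = 0.12431
  22: 1 × 143.9/1000 × 0.9262 = 0.13328
  23: 1 × 204.4/1000 × 0.9069 = 0.18537
  24: 1 × 294.3/1000 × 0.9051 = 0.26637
Sum = 0.83671
NRR = 0.488 × 0.83671 = 0.40831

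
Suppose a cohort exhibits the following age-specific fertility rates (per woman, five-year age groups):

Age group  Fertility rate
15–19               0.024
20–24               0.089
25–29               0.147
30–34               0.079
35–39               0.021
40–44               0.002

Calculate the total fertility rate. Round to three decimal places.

1.810

Sum of ASFRs = 0.024 + 0.089 + 0.147 + 0.079 + 0.021 + 0.002 = 0.362
TFR = 5 × 0.362 = 1.81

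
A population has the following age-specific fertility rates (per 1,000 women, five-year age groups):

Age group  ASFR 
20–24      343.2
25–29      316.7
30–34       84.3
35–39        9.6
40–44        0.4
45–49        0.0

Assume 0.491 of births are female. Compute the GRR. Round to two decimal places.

Proportion female at birth = 0.491.
Sum of ASFRs = 343.2 + 316.7 + 84.3 + 9.6 + 0.4 + 0.0 = 754.2
TFR = 5 × 754.2 / 1000 = 3.771
GRR = 0.491 × 3.771 = 1.85156

1.85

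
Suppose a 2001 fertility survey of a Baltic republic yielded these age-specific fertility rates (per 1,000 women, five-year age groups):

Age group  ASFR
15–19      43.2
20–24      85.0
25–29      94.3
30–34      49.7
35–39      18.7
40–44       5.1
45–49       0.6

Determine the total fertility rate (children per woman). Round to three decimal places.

Sum of ASFRs = 43.2 + 85.0 + 94.3 + 49.7 + 18.7 + 5.1 + 0.6 = 296.6
TFR = 5 × 296.6 / 1000 = 1.483

1.483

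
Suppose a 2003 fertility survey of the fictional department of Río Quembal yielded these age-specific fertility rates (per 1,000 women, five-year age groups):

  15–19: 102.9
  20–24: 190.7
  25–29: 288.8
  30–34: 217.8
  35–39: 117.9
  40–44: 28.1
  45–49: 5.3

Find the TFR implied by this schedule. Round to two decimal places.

4.76

Sum of ASFRs = 102.9 + 190.7 + 288.8 + 217.8 + 117.9 + 28.1 + 5.3 = 951.5
TFR = 5 × 951.5 / 1000 = 4.7575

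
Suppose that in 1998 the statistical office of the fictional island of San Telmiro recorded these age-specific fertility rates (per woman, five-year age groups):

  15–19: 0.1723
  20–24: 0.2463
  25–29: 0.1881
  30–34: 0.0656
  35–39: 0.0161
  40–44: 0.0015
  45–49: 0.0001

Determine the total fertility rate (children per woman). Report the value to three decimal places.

Sum of ASFRs = 0.1723 + 0.2463 + 0.1881 + 0.0656 + 0.0161 + 0.0015 + 0.0001 = 0.6900
TFR = 5 × 0.6900 = 3.45

3.450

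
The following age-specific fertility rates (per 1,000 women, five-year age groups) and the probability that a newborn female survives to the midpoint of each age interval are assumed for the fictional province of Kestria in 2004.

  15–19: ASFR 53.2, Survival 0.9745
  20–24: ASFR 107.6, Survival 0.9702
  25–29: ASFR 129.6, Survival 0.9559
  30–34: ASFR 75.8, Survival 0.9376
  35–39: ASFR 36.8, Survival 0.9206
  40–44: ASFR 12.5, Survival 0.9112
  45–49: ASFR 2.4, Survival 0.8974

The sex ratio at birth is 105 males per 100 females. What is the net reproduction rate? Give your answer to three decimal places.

0.972

Proportion female at birth = 100 / (100 + 105) = 0.48780.
Per-age-group product (5 × ASFR × survival probability):
  15–19: 5 × 53.2/1000 × 0.9745 = 0.25922
  20–24: 5 × 107.6/1000 × 0.9702 = 0.52197
  25–29: 5 × 129.6/1000 × 0.9559 = 0.61942
  30–34: 5 × 75.8/1000 × 0.9376 = 0.35535
  35–39: 5 × 36.8/1000 × 0.9206 = 0.16939
  40–44: 5 × 12.5/1000 × 0.9112 = 0.05695
  45–49: 5 × 2.4/1000 × 0.8974 = 0.01077
Sum = 1.99307
NRR = 0.48780 × 1.99307 = 0.97222
With NRR below 1 the population is below replacement fertility.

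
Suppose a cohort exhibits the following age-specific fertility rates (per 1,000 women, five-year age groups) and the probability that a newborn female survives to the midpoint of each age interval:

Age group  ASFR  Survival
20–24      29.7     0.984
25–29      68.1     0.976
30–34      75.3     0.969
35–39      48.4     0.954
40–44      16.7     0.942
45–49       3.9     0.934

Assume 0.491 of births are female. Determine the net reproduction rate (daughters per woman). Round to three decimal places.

Proportion female at birth = 0.491.
Weighting each age-specific rate by interval width and survival:
  20–24: 5 × 29.7/1000 × 0.984 = 0.14612
  25–29: 5 × 68.1/1000 × 0.976 = 0.33233
  30–34: 5 × 75.3/1000 × 0.969 = 0.36483
  35–39: 5 × 48.4/1000 × 0.954 = 0.23087
  40–44: 5 × 16.7/1000 × 0.942 = 0.07866
  45–49: 5 × 3.9/1000 × 0.934 = 0.01821
Sum = 1.17102
NRR = 0.491 × 1.17102 = 0.57497
NRR < 1, so the cohort does not fully replace itself.

0.575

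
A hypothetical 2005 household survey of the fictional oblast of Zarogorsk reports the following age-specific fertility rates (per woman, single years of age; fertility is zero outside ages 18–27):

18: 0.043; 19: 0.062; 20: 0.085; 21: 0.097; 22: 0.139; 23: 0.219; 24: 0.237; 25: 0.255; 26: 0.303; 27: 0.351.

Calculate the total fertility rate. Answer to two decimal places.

Sum of ASFRs = 0.043 + 0.062 + 0.085 + 0.097 + 0.139 + 0.219 + 0.237 + 0.255 + 0.303 + 0.351 = 1.791
TFR = 1.791

1.79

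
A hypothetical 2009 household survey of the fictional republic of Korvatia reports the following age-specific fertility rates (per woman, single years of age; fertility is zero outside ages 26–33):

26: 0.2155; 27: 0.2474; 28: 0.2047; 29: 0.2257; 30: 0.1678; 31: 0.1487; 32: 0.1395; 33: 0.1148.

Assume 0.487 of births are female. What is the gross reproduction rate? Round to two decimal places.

0.71

Proportion female at birth = 0.487.
Sum of ASFRs = 0.2155 + 0.2474 + 0.2047 + 0.2257 + 0.1678 + 0.1487 + 0.1395 + 0.1148 = 1.4641
TFR = 1.4641
GRR = 0.487 × 1.4641 = 0.71302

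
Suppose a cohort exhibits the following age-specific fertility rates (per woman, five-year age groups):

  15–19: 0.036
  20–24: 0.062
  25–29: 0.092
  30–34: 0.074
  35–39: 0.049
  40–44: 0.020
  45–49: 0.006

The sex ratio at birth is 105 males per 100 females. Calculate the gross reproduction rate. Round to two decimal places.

0.83

Proportion female at birth = 100 / (100 + 105) = 0.48780.
Sum of ASFRs = 0.036 + 0.062 + 0.092 + 0.074 + 0.049 + 0.020 + 0.006 = 0.339
TFR = 5 × 0.339 = 1.695
GRR = 0.48780 × 1.695 = 0.82682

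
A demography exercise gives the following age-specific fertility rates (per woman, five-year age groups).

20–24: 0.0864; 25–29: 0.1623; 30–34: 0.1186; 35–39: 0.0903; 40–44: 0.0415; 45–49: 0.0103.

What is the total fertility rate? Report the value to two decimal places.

Sum of ASFRs = 0.0864 + 0.1623 + 0.1186 + 0.0903 + 0.0415 + 0.0103 = 0.5094
TFR = 5 × 0.5094 = 2.547

2.55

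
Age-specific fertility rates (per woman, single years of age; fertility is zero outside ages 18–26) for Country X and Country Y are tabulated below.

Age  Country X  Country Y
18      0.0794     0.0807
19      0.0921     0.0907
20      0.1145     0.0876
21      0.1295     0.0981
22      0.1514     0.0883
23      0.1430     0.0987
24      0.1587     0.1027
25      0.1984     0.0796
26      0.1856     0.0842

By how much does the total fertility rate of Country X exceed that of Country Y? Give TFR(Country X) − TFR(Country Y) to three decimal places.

Country X:
  Sum of ASFRs = 0.0794 + 0.0921 + 0.1145 + 0.1295 + 0.1514 + 0.1430 + 0.1587 + 0.1984 + 0.1856 = 1.2526
  TFR = 1.2526
Country Y:
  Sum of ASFRs = 0.0807 + 0.0907 + 0.0876 + 0.0981 + 0.0883 + 0.0987 + 0.1027 + 0.0796 + 0.0842 = 0.8106
  TFR = 0.8106
Difference = 1.2526 − 0.8106 = 0.442

0.442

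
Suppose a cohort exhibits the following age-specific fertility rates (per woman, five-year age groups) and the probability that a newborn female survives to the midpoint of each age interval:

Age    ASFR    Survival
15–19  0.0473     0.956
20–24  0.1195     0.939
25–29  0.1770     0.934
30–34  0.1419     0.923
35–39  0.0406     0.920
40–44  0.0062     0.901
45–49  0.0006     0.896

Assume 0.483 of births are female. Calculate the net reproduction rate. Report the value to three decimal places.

1.201

Proportion female at birth = 0.483.
Per-age-group product (5 × ASFR × survival probability):
  15–19: 5 × 0.0473 × 0.956 = 0.22609
  20–24: 5 × 0.1195 × 0.939 = 0.56105
  25–29: 5 × 0.1770 × 0.934 = 0.82659
  30–34: 5 × 0.1419 × 0.923 = 0.65487
  35–39: 5 × 0.0406 × 0.920 = 0.18676
  40–44: 5 × 0.0062 × 0.901 = 0.02793
  45–49: 5 × 0.0006 × 0.896 = 0.00269
Sum = 2.48598
NRR = 0.483 × 2.48598 = 1.20073
An NRR exceeding 1 indicates intrinsic growth under these rates.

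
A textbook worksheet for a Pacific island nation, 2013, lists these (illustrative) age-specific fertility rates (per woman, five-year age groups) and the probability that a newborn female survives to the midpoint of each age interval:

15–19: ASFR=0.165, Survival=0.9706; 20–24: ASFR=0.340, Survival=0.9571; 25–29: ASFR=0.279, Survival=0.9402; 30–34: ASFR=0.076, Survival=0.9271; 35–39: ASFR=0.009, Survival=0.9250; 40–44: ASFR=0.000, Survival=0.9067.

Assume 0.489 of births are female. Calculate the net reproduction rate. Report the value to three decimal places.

2.021

Proportion female at birth = 0.489.
Each age group contributes 5 × ASFR × survival:
  15–19: 5 × 0.165 × 0.9706 = 0.80075
  20–24: 5 × 0.340 × 0.9571 = 1.62707
  25–29: 5 × 0.279 × 0.9402 = 1.31158
  30–34: 5 × 0.076 × 0.9271 = 0.35230
  35–39: 5 × 0.009 × 0.9250 = 0.04163
  40–44: 5 × 0.000 × 0.9067 = 0.00000
Sum = 4.13333
NRR = 0.489 × 4.13333 = 2.02120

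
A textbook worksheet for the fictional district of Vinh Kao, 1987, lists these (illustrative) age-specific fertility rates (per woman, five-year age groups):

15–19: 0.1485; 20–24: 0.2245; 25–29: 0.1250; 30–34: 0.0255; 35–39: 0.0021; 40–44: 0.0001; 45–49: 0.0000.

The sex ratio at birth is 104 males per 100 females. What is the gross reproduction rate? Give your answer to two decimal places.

1.29

Proportion female at birth = 100 / (100 + 104) = 0.49020.
Sum of ASFRs = 0.1485 + 0.2245 + 0.1250 + 0.0255 + 0.0021 + 0.0001 + 0.0000 = 0.5257
TFR = 5 × 0.5257 = 2.6285
GRR = 0.49020 × 2.6285 = 1.28849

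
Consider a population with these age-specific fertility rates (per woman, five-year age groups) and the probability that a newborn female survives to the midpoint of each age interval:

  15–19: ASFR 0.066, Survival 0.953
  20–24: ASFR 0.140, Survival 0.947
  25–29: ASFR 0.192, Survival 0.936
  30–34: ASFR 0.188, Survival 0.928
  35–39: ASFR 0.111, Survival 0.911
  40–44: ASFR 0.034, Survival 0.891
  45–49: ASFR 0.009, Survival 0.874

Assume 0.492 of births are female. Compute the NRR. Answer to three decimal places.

Proportion female at birth = 0.492.
Each age group contributes 5 × ASFR × survival:
  15–19: 5 × 0.066 × 0.953 = 0.31449
  20–24: 5 × 0.140 × 0.947 = 0.66290
  25–29: 5 × 0.192 × 0.936 = 0.89856
  30–34: 5 × 0.188 × 0.928 = 0.87232
  35–39: 5 × 0.111 × 0.911 = 0.50561
  40–44: 5 × 0.034 × 0.891 = 0.15147
  45–49: 5 × 0.009 × 0.874 = 0.03933
Sum = 3.44468
NRR = 0.492 × 3.44468 = 1.69478
NRR > 1, so each generation more than replaces itself.

1.695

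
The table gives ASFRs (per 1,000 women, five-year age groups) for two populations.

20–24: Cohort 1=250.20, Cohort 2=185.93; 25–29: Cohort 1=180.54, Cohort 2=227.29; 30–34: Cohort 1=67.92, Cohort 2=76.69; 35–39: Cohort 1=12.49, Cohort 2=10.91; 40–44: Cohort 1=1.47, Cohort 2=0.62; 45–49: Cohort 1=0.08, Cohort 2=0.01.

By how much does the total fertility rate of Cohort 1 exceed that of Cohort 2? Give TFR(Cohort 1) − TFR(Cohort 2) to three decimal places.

0.056

Cohort 1:
  Sum of ASFRs = 250.20 + 180.54 + 67.92 + 12.49 + 1.47 + 0.08 = 512.70
  TFR = 5 × 512.70 / 1000 = 2.5635
Cohort 2:
  Sum of ASFRs = 185.93 + 227.29 + 76.69 + 10.91 + 0.62 + 0.01 = 501.45
  TFR = 5 × 501.45 / 1000 = 2.50725
Difference = 2.5635 − 2.50725 = 0.05625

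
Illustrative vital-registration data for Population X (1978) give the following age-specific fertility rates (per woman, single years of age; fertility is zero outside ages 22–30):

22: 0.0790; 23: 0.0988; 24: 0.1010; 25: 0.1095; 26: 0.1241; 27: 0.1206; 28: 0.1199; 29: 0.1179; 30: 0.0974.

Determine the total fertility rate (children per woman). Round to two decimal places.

Sum of ASFRs = 0.0790 + 0.0988 + 0.1010 + 0.1095 + 0.1241 + 0.1206 + 0.1199 + 0.1179 + 0.0974 = 0.9682
TFR = 0.9682

0.97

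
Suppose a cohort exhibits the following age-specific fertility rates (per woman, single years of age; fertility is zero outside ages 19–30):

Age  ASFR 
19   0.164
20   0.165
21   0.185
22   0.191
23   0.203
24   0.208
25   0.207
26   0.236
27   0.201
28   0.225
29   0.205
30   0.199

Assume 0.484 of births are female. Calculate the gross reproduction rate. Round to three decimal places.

Proportion female at birth = 0.484.
Sum of ASFRs = 0.164 + 0.165 + 0.185 + 0.191 + 0.203 + 0.208 + 0.207 + 0.236 + 0.201 + 0.225 + 0.205 + 0.199 = 2.389
TFR = 2.389
GRR = 0.484 × 2.389 = 1.15628

1.156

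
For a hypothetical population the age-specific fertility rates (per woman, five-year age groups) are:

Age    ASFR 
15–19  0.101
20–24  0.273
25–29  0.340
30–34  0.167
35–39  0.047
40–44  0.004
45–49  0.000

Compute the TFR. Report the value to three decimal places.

Sum of ASFRs = 0.101 + 0.273 + 0.340 + 0.167 + 0.047 + 0.004 + 0.000 = 0.932
TFR = 5 × 0.932 = 4.66

4.660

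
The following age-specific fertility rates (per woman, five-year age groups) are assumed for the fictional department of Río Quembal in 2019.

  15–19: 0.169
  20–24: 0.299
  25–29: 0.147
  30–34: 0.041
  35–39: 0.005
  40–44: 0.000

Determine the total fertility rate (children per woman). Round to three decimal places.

3.305

Sum of ASFRs = 0.169 + 0.299 + 0.147 + 0.041 + 0.005 + 0.000 = 0.661
TFR = 5 × 0.661 = 3.305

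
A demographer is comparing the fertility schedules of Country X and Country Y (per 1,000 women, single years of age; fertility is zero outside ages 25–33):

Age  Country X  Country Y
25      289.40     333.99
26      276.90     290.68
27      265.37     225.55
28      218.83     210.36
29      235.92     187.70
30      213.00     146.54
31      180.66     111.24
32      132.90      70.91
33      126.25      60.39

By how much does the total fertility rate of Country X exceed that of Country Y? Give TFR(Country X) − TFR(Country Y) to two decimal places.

0.30

Country X:
  Sum of ASFRs = 289.40 + 276.90 + 265.37 + 218.83 + 235.92 + 213.00 + 180.66 + 132.90 + 126.25 = 1939.23
  TFR = 1939.23 / 1000 = 1.93923
Country Y:
  Sum of ASFRs = 333.99 + 290.68 + 225.55 + 210.36 + 187.70 + 146.54 + 111.24 + 70.91 + 60.39 = 1637.36
  TFR = 1637.36 / 1000 = 1.63736
Difference = 1.93923 − 1.63736 = 0.30187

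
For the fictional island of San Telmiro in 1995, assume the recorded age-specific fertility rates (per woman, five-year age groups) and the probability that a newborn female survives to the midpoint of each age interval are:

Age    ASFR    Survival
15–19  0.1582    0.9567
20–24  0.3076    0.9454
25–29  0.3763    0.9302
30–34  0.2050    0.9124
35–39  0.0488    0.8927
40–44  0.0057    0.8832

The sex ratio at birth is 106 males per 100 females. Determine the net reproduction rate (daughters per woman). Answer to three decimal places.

2.495

Proportion female at birth = 100 / (100 + 106) = 0.48544.
Weighting each age-specific rate by interval width and survival:
  15–19: 5 × 0.1582 × 0.9567 = 0.75675
  20–24: 5 × 0.3076 × 0.9454 = 1.45403
  25–29: 5 × 0.3763 × 0.9302 = 1.75017
  30–34: 5 × 0.2050 × 0.9124 = 0.93521
  35–39: 5 × 0.0488 × 0.8927 = 0.21782
  40–44: 5 × 0.0057 × 0.8832 = 0.02517
Sum = 5.13915
NRR = 0.48544 × 5.13915 = 2.49475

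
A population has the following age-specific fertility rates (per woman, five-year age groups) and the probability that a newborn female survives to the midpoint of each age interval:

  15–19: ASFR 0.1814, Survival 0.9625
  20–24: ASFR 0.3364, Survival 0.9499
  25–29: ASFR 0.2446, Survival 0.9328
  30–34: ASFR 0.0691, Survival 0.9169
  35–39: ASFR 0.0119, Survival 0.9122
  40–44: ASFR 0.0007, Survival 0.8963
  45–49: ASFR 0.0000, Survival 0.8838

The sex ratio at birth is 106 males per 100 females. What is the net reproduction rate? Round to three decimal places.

1.935

Proportion female at birth = 100 / (100 + 106) = 0.48544.
Each age group contributes 5 × ASFR × survival:
  15–19: 5 × 0.1814 × 0.9625 = 0.87299
  20–24: 5 × 0.3364 × 0.9499 = 1.59773
  25–29: 5 × 0.2446 × 0.9328 = 1.14081
  30–34: 5 × 0.0691 × 0.9169 = 0.31679
  35–39: 5 × 0.0119 × 0.9122 = 0.05428
  40–44: 5 × 0.0007 × 0.8963 = 0.00314
  45–49: 5 × 0.0000 × 0.8838 = 0.00000
Sum = 3.98574
NRR = 0.48544 × 3.98574 = 1.93484
With NRR above 1 the population is above replacement fertility.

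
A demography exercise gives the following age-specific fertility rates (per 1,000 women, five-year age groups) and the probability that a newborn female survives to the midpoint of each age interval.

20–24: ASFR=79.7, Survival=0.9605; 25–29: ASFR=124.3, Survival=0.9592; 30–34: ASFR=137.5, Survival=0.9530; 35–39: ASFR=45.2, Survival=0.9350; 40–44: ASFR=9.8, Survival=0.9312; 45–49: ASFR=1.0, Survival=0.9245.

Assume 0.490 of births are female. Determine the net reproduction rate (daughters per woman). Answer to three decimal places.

Proportion female at birth = 0.490.
Per-age-group product (5 × ASFR × survival probability):
  20–24: 5 × 79.7/1000 × 0.9605 = 0.38276
  25–29: 5 × 124.3/1000 × 0.9592 = 0.59614
  30–34: 5 × 137.5/1000 × 0.9530 = 0.65519
  35–39: 5 × 45.2/1000 × 0.9350 = 0.21131
  40–44: 5 × 9.8/1000 × 0.9312 = 0.04563
  45–49: 5 × 1.0/1000 × 0.9245 = 0.00462
Sum = 1.89565
NRR = 0.490 × 1.89565 = 0.92887

0.929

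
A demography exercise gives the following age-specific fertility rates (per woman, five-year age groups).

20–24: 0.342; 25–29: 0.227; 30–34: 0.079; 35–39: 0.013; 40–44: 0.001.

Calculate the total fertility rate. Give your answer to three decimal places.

Sum of ASFRs = 0.342 + 0.227 + 0.079 + 0.013 + 0.001 = 0.662
TFR = 5 × 0.662 = 3.31

3.310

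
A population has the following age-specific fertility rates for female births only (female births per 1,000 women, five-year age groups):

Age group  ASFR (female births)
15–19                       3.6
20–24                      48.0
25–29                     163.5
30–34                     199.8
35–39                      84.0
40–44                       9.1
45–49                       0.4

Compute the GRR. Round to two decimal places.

Sum of female ASFRs = 3.6 + 48.0 + 163.5 + 199.8 + 84.0 + 9.1 + 0.4 = 508.4
GRR = 5 × 508.4 / 1000 = 2.542

2.54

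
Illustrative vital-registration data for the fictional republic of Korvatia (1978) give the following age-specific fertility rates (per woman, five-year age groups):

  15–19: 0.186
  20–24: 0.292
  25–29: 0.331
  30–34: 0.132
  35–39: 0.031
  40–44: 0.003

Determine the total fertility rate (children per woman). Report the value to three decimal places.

4.875

Sum of ASFRs = 0.186 + 0.292 + 0.331 + 0.132 + 0.031 + 0.003 = 0.975
TFR = 5 × 0.975 = 4.875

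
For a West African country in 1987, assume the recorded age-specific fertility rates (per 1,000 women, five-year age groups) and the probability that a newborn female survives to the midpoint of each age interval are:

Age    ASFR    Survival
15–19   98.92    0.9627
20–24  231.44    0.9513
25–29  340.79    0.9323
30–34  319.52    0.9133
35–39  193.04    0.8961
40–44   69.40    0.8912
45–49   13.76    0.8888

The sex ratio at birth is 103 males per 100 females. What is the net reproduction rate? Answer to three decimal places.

Proportion female at birth = 100 / (100 + 103) = 0.49261.
Each age group contributes 5 × ASFR × survival:
  15–19: 5 × 98.92/1000 × 0.9627 = 0.47615
  20–24: 5 × 231.44/1000 × 0.9513 = 1.10084
  25–29: 5 × 340.79/1000 × 0.9323 = 1.58859
  30–34: 5 × 319.52/1000 × 0.9133 = 1.45909
  35–39: 5 × 193.04/1000 × 0.8961 = 0.86492
  40–44: 5 × 69.40/1000 × 0.8912 = 0.30925
  45–49: 5 × 13.76/1000 × 0.8888 = 0.06115
Sum = 5.85999
NRR = 0.49261 × 5.85999 = 2.88669
An NRR exceeding 1 indicates intrinsic growth under these rates.

2.887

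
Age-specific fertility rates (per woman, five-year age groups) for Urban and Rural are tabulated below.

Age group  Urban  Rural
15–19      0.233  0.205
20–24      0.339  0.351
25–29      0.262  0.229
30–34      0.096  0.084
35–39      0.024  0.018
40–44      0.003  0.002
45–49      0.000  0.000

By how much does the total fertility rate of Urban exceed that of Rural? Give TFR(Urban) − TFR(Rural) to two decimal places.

Urban:
  Sum of ASFRs = 0.233 + 0.339 + 0.262 + 0.096 + 0.024 + 0.003 + 0.000 = 0.957
  TFR = 5 × 0.957 = 4.785
Rural:
  Sum of ASFRs = 0.205 + 0.351 + 0.229 + 0.084 + 0.018 + 0.002 + 0.000 = 0.889
  TFR = 5 × 0.889 = 4.445
Difference = 4.785 − 4.445 = 0.34

0.34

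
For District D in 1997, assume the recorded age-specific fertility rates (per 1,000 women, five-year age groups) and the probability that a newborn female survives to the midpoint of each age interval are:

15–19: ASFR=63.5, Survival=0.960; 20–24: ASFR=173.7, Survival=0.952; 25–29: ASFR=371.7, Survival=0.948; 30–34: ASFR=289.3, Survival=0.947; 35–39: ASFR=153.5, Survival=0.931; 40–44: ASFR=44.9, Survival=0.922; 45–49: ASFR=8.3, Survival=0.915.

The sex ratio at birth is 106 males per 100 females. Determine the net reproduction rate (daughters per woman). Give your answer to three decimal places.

Proportion female at birth = 100 / (100 + 106) = 0.48544.
Survival-weighted fertility by age (5·fₓ·Sₓ):
  15–19: 5 × 63.5/1000 × 0.960 = 0.30480
  20–24: 5 × 173.7/1000 × 0.952 = 0.82681
  25–29: 5 × 371.7/1000 × 0.948 = 1.76186
  30–34: 5 × 289.3/1000 × 0.947 = 1.36984
  35–39: 5 × 153.5/1000 × 0.931 = 0.71454
  40–44: 5 × 44.9/1000 × 0.922 = 0.20699
  45–49: 5 × 8.3/1000 × 0.915 = 0.03797
Sum = 5.22281
NRR = 0.48544 × 5.22281 = 2.53536

2.535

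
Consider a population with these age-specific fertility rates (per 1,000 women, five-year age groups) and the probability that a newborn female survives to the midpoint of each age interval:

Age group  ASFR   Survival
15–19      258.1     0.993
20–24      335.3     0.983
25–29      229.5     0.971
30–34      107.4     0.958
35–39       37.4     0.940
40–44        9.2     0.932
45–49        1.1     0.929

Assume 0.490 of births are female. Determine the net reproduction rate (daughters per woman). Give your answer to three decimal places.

Proportion female at birth = 0.490.
Per-age-group product (5 × ASFR × survival probability):
  15–19: 5 × 258.1/1000 × 0.993 = 1.28147
  20–24: 5 × 335.3/1000 × 0.983 = 1.64800
  25–29: 5 × 229.5/1000 × 0.971 = 1.11422
  30–34: 5 × 107.4/1000 × 0.958 = 0.51445
  35–39: 5 × 37.4/1000 × 0.940 = 0.17578
  40–44: 5 × 9.2/1000 × 0.932 = 0.04287
  45–49: 5 × 1.1/1000 × 0.929 = 0.00511
Sum = 4.78190
NRR = 0.490 × 4.78190 = 2.34313
NRR > 1, so each generation more than replaces itself.

2.343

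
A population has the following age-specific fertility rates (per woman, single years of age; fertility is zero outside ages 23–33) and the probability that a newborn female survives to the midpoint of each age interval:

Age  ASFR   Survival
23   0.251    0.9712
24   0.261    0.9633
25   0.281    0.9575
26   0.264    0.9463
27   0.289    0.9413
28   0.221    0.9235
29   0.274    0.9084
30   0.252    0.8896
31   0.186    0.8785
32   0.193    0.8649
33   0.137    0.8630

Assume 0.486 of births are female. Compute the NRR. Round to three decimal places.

1.172

Proportion female at birth = 0.486.
Weighting each age-specific rate by interval width and survival:
  23: 1 × 0.251 × 0.9712 = 0.24377
  24: 1 × 0.261 × 0.9633 = 0.25142
  25: 1 × 0.281 × 0.9575 = 0.26906
  26: 1 × 0.264 × 0.9463 = 0.24982
  27: 1 × 0.289 × 0.9413 = 0.27204
  28: 1 × 0.221 × 0.9235 = 0.20409
  29: 1 × 0.274 × 0.9084 = 0.24890
  30: 1 × 0.252 × 0.8896 = 0.22418
  31: 1 × 0.186 × 0.8785 = 0.16340
  32: 1 × 0.193 × 0.8649 = 0.16693
  33: 1 × 0.137 × 0.8630 = 0.11823
Sum = 2.41184
NRR = 0.486 × 2.41184 = 1.17215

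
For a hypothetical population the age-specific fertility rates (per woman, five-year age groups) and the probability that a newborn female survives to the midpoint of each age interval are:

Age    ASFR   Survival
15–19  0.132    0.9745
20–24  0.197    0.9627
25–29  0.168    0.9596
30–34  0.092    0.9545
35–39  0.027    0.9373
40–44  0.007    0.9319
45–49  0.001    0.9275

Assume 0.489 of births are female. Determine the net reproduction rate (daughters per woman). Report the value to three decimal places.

Proportion female at birth = 0.489.
Per-age-group product (5 × ASFR × survival probability):
  15–19: 5 × 0.132 × 0.9745 = 0.64317
  20–24: 5 × 0.197 × 0.9627 = 0.94826
  25–29: 5 × 0.168 × 0.9596 = 0.80606
  30–34: 5 × 0.092 × 0.9545 = 0.43907
  35–39: 5 × 0.027 × 0.9373 = 0.12654
  40–44: 5 × 0.007 × 0.9319 = 0.03262
  45–49: 5 × 0.001 × 0.9275 = 0.00464
Sum = 3.00036
NRR = 0.489 × 3.00036 = 1.46718

1.467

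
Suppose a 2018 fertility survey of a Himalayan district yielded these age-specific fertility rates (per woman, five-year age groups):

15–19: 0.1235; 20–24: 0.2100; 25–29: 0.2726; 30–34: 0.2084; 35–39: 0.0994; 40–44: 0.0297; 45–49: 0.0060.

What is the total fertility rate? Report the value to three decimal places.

4.748

Sum of ASFRs = 0.1235 + 0.2100 + 0.2726 + 0.2084 + 0.0994 + 0.0297 + 0.0060 = 0.9496
TFR = 5 × 0.9496 = 4.748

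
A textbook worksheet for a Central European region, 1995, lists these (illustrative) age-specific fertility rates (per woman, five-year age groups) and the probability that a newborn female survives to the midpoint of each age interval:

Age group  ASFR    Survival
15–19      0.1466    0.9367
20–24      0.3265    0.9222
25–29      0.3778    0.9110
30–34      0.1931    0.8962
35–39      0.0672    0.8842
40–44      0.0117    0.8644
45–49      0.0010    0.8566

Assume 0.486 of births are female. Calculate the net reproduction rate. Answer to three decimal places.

2.493

Proportion female at birth = 0.486.
Per-age-group product (5 × ASFR × survival probability):
  15–19: 5 × 0.1466 × 0.9367 = 0.68660
  20–24: 5 × 0.3265 × 0.9222 = 1.50549
  25–29: 5 × 0.3778 × 0.9110 = 1.72088
  30–34: 5 × 0.1931 × 0.8962 = 0.86528
  35–39: 5 × 0.0672 × 0.8842 = 0.29709
  40–44: 5 × 0.0117 × 0.8644 = 0.05057
  45–49: 5 × 0.0010 × 0.8566 = 0.00428
Sum = 5.13019
NRR = 0.486 × 5.13019 = 2.49327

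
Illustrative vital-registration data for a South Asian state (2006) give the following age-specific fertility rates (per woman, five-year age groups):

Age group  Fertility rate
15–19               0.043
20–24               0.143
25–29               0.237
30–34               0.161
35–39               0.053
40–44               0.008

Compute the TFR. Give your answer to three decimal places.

Sum of ASFRs = 0.043 + 0.143 + 0.237 + 0.161 + 0.053 + 0.008 = 0.645
TFR = 5 × 0.645 = 3.225

3.225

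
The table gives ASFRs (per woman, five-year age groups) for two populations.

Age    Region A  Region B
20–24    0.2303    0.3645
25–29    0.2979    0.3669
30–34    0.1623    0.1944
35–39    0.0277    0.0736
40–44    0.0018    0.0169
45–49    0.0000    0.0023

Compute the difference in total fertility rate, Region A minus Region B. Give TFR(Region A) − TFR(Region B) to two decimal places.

Region A:
  Sum of ASFRs = 0.2303 + 0.2979 + 0.1623 + 0.0277 + 0.0018 + 0.0000 = 0.7200
  TFR = 5 × 0.7200 = 3.6
Region B:
  Sum of ASFRs = 0.3645 + 0.3669 + 0.1944 + 0.0736 + 0.0169 + 0.0023 = 1.0186
  TFR = 5 × 1.0186 = 5.093
Difference = 3.6 − 5.093 = -1.493

-1.49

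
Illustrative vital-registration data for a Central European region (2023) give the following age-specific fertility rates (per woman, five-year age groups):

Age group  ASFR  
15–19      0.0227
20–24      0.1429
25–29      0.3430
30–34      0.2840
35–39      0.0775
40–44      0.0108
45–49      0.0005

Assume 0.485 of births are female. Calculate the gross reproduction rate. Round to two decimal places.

Proportion female at birth = 0.485.
Sum of ASFRs = 0.0227 + 0.1429 + 0.3430 + 0.2840 + 0.0775 + 0.0108 + 0.0005 = 0.8814
TFR = 5 × 0.8814 = 4.407
GRR = 0.485 × 4.407 = 2.13740

2.14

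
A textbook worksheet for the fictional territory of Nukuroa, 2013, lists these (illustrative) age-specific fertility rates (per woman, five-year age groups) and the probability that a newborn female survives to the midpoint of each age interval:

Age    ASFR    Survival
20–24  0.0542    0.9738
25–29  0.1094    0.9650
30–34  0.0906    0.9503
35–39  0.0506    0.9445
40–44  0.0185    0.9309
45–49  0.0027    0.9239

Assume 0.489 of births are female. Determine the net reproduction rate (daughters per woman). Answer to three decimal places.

0.763

Proportion female at birth = 0.489.
Weighting each age-specific rate by interval width and survival:
  20–24: 5 × 0.0542 × 0.9738 = 0.26390
  25–29: 5 × 0.1094 × 0.9650 = 0.52786
  30–34: 5 × 0.0906 × 0.9503 = 0.43049
  35–39: 5 × 0.0506 × 0.9445 = 0.23896
  40–44: 5 × 0.0185 × 0.9309 = 0.08611
  45–49: 5 × 0.0027 × 0.9239 = 0.01247
Sum = 1.55979
NRR = 0.489 × 1.55979 = 0.76274
An NRR under 1 implies long-run decline under these rates.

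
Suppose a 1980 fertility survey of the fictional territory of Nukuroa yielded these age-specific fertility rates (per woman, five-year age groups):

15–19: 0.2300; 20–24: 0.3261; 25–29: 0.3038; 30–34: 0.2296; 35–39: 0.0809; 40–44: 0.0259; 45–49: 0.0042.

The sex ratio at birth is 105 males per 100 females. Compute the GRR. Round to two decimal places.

Proportion female at birth = 100 / (100 + 105) = 0.48780.
Sum of ASFRs = 0.2300 + 0.3261 + 0.3038 + 0.2296 + 0.0809 + 0.0259 + 0.0042 = 1.2005
TFR = 5 × 1.2005 = 6.0025
GRR = 0.48780 × 6.0025 = 2.92802

2.93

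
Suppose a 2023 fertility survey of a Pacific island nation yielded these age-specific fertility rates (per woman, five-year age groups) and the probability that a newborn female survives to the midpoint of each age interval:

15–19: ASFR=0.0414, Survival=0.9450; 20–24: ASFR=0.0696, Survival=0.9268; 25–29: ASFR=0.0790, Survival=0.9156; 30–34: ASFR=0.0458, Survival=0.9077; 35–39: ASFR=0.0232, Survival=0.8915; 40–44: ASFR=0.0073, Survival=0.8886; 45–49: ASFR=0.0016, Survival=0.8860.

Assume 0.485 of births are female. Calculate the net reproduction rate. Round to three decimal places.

Proportion female at birth = 0.485.
Each age group contributes 5 × ASFR × survival:
  15–19: 5 × 0.0414 × 0.9450 = 0.19562
  20–24: 5 × 0.0696 × 0.9268 = 0.32253
  25–29: 5 × 0.0790 × 0.9156 = 0.36166
  30–34: 5 × 0.0458 × 0.9077 = 0.20786
  35–39: 5 × 0.0232 × 0.8915 = 0.10341
  40–44: 5 × 0.0073 × 0.8886 = 0.03243
  45–49: 5 × 0.0016 × 0.8860 = 0.00709
Sum = 1.23060
NRR = 0.485 × 1.23060 = 0.59684
An NRR under 1 implies long-run decline under these rates.

0.597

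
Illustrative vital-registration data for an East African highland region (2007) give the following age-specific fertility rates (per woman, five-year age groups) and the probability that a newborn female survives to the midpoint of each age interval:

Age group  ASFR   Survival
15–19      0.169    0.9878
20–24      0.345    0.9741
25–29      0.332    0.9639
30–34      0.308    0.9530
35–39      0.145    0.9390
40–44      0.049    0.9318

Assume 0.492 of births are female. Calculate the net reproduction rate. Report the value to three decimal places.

Proportion female at birth = 0.492.
Survival-weighted fertility by age (5·fₓ·Sₓ):
  15–19: 5 × 0.169 × 0.9878 = 0.83469
  20–24: 5 × 0.345 × 0.9741 = 1.68032
  25–29: 5 × 0.332 × 0.9639 = 1.60007
  30–34: 5 × 0.308 × 0.9530 = 1.46762
  35–39: 5 × 0.145 × 0.9390 = 0.68078
  40–44: 5 × 0.049 × 0.9318 = 0.22829
Sum = 6.49177
NRR = 0.492 × 6.49177 = 3.19395
An NRR exceeding 1 indicates intrinsic growth under these rates.

3.194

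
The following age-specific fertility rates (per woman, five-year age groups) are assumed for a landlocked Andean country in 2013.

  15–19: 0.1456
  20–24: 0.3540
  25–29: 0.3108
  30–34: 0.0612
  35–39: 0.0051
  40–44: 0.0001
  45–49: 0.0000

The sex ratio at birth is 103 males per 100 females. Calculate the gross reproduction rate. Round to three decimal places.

2.160

Proportion female at birth = 100 / (100 + 103) = 0.49261.
Sum of ASFRs = 0.1456 + 0.3540 + 0.3108 + 0.0612 + 0.0051 + 0.0001 + 0.0000 = 0.8768
TFR = 5 × 0.8768 = 4.384
GRR = 0.49261 × 4.384 = 2.15960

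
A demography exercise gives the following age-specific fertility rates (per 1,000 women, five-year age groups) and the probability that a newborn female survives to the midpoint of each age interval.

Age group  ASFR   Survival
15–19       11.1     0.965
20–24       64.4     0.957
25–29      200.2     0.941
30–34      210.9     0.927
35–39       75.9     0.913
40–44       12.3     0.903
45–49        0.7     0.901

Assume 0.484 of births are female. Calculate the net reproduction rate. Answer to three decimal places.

1.300

Proportion female at birth = 0.484.
Weighting each age-specific rate by interval width and survival:
  15–19: 5 × 11.1/1000 × 0.965 = 0.05356
  20–24: 5 × 64.4/1000 × 0.957 = 0.30815
  25–29: 5 × 200.2/1000 × 0.941 = 0.94194
  30–34: 5 × 210.9/1000 × 0.927 = 0.97752
  35–39: 5 × 75.9/1000 × 0.913 = 0.34648
  40–44: 5 × 12.3/1000 × 0.903 = 0.05553
  45–49: 5 × 0.7/1000 × 0.901 = 0.00315
Sum = 2.68633
NRR = 0.484 × 2.68633 = 1.30018
With NRR above 1 the population is above replacement fertility.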